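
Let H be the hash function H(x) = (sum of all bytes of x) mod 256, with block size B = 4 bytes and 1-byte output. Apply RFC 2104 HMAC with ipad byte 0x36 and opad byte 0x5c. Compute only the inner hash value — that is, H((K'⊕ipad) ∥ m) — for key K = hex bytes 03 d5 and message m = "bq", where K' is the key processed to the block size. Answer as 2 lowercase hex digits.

Key hex bytes 03 d5 is 2 bytes ≤ B = 4; zero-pad to 4 bytes: K' = 03 d5 00 00.
K' ⊕ ipad = 35 e3 36 36.
Inner input = 35 e3 36 36 ∥ 62 71.
Inner hash: sum = 53+227+54+54+98+113 = 599; mod 256 = 87 → 57.

57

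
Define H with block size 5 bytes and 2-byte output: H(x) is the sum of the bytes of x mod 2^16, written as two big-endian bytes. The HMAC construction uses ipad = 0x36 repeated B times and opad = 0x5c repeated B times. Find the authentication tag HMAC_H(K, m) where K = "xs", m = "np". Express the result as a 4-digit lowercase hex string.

017c

Key "xs" = 78 73 is 2 bytes ≤ B = 5; zero-pad to 5 bytes: K' = 78 73 00 00 00.
K' ⊕ ipad = 4e 45 36 36 36.  K' ⊕ opad = 24 2f 5c 5c 5c.
Inner input = (K'⊕ipad) ∥ m = 4e 45 36 36 36 ∥ 6e 70.
Inner hash: sum = 78+69+54+54+54+110+112 = 531 → 02 13.
Outer input = (K'⊕opad) ∥ inner = 24 2f 5c 5c 5c ∥ 02 13.
Outer hash (tag): sum = 36+47+92+92+92+2+19 = 380 → 01 7c.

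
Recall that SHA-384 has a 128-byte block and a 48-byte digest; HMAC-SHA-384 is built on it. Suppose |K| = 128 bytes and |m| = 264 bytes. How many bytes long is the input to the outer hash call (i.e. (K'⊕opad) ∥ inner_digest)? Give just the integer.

176

Key is 128 ≤ 128 bytes, zero-padded: |K'| = 128.
Outer input = (K'⊕opad) ∥ H(inner) → 128 + 48 = 176 bytes.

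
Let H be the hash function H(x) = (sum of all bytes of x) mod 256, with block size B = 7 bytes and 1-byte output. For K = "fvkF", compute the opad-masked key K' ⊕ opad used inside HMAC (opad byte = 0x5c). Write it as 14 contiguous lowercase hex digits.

Key "fvkF" = 66 76 6b 46 is 4 bytes ≤ B = 7; zero-pad to 7 bytes: K' = 66 76 6b 46 00 00 00.
XOR each byte with 0x5c: 66⊕5c=3a, 76⊕5c=2a, 6b⊕5c=37, 46⊕5c=1a, 00⊕5c=5c, 00⊕5c=5c, 00⊕5c=5c.

3a2a371a5c5c5c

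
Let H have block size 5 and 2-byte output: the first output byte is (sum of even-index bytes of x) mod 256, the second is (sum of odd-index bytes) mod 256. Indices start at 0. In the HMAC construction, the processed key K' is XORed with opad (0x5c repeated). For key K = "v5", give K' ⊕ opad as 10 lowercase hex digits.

Key "v5" = 76 35 is 2 bytes ≤ B = 5; zero-pad to 5 bytes: K' = 76 35 00 00 00.
XOR each byte with 0x5c: 76⊕5c=2a, 35⊕5c=69, 00⊕5c=5c, 00⊕5c=5c, 00⊕5c=5c.

2a695c5c5c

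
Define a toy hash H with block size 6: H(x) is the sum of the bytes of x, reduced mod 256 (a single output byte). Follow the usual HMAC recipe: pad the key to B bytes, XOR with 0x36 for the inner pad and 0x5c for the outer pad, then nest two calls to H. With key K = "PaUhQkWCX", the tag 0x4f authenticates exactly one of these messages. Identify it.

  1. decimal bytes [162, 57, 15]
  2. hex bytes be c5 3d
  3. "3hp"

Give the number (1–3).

3

Key "PaUhQkWCX" = 50 61 55 68 51 6b 57 43 58 is 9 bytes > B = 6, so hash it first: H(key) = 1c, then zero-pad to 6 bytes: K' = 1c 00 00 00 00 00.
K' ⊕ ipad = 2a 36 36 36 36 36; K' ⊕ opad = 40 5c 5c 5c 5c 5c.
m1: inner = H(2a 36 36 36 36 36 a2 39 0f) = 22; tag = H(40 5c 5c 5c 5c 5c 22) = 2e
m2: inner = H(2a 36 36 36 36 36 be c5 3d) = f8; tag = H(40 5c 5c 5c 5c 5c f8) = 04
m3: inner = H(2a 36 36 36 36 36 33 68 70) = 43; tag = H(40 5c 5c 5c 5c 5c 43) = 4f ← matches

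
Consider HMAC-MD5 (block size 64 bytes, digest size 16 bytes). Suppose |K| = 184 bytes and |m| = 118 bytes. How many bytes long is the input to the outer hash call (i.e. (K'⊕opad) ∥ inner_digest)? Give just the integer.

80

Key is 184 > 64 bytes, so it is hashed to 16 bytes then zero-padded to 64: |K'| = 64.
Outer input = (K'⊕opad) ∥ H(inner) → 64 + 16 = 80 bytes.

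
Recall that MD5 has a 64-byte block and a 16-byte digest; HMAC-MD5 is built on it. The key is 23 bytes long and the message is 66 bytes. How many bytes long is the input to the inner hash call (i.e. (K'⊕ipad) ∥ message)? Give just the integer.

Key is 23 ≤ 64 bytes, zero-padded: |K'| = 64.
Inner input = (K'⊕ipad) ∥ m → 64 + 66 = 130 bytes.

130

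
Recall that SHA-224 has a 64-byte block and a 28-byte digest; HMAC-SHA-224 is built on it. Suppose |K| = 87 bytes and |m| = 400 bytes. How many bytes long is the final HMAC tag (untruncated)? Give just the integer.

28

The tag is one SHA-224 digest: 28 bytes.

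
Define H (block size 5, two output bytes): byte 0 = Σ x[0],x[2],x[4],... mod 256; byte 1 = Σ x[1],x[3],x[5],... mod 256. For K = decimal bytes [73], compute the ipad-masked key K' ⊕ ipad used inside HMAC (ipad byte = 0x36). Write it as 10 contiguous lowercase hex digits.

7f36363636

Key decimal bytes [73] = 49 is 1 byte ≤ B = 5; zero-pad to 5 bytes: K' = 49 00 00 00 00.
XOR each byte with 0x36: 49⊕36=7f, 00⊕36=36, 00⊕36=36, 00⊕36=36, 00⊕36=36.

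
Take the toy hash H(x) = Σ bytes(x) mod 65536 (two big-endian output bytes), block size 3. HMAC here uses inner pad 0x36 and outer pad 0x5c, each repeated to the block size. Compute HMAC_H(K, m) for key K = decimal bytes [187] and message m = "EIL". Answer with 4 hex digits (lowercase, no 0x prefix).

0273

Key decimal bytes [187] = bb is 1 byte ≤ B = 3; zero-pad to 3 bytes: K' = bb 00 00.
K' ⊕ ipad = 8d 36 36.  K' ⊕ opad = e7 5c 5c.
Inner input = (K'⊕ipad) ∥ m = 8d 36 36 ∥ 45 49 4c.
Inner hash: sum = 141+54+54+69+73+76 = 467 → 01 d3.
Outer input = (K'⊕opad) ∥ inner = e7 5c 5c ∥ 01 d3.
Outer hash (tag): sum = 231+92+92+1+211 = 627 → 02 73.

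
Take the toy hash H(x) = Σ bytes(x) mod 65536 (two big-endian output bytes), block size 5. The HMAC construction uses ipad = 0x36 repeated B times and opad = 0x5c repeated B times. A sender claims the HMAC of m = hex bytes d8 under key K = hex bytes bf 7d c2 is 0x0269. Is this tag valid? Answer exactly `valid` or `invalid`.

valid

Key hex bytes bf 7d c2 is 3 bytes ≤ B = 5; zero-pad to 5 bytes: K' = bf 7d c2 00 00.
K' ⊕ ipad = 89 4b f4 36 36; K' ⊕ opad = e3 21 9e 5c 5c.
Inner hash: sum = 137+75+244+54+54+216 = 780 → 03 0c.
Outer hash (recomputed tag): sum = 227+33+158+92+92+3+12 = 617 → 02 69.
Recomputed tag = 0269; claimed = 0269 → match.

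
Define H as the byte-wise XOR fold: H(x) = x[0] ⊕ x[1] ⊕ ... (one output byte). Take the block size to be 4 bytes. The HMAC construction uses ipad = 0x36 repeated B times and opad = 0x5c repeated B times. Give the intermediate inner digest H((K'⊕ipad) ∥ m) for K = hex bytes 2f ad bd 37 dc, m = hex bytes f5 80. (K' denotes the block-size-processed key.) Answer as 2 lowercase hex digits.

Key hex bytes 2f ad bd 37 dc is 5 bytes > B = 4, so hash it first: H(key) = d4, then zero-pad to 4 bytes: K' = d4 00 00 00.
K' ⊕ ipad = e2 36 36 36.
Inner input = e2 36 36 36 ∥ f5 80.
Inner hash: XOR e2⊕36⊕36⊕36⊕f5⊕80 = a1.

a1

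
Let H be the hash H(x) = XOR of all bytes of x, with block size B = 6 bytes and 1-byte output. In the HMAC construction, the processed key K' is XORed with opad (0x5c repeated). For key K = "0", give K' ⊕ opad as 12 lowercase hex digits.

6c5c5c5c5c5c

Key "0" = 30 is 1 byte ≤ B = 6; zero-pad to 6 bytes: K' = 30 00 00 00 00 00.
XOR each byte with 0x5c: 30⊕5c=6c, 00⊕5c=5c, 00⊕5c=5c, 00⊕5c=5c, 00⊕5c=5c, 00⊕5c=5c.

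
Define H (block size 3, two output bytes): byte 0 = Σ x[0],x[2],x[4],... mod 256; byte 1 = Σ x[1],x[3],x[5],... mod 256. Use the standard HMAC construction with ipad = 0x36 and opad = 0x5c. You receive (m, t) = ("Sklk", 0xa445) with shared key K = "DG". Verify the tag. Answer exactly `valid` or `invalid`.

invalid

Key "DG" = 44 47 is 2 bytes ≤ B = 3; zero-pad to 3 bytes: K' = 44 47 00.
K' ⊕ ipad = 72 71 36; K' ⊕ opad = 18 1b 5c.
Inner hash: even-index sum = 382 mod 256 = 126; odd-index sum = 304 mod 256 = 48 → 7e 30.
Outer hash (recomputed tag): even-index sum = 164 mod 256 = 164; odd-index sum = 153 mod 256 = 153 → a4 99.
Recomputed tag = a499; claimed = a445 → mismatch.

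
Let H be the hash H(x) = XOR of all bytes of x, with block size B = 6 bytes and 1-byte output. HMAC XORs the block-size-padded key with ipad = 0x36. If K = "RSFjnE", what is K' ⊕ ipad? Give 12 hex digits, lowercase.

6465705c5873

Key "RSFjnE" = 52 53 46 6a 6e 45 is exactly B = 6 bytes: K' = 52 53 46 6a 6e 45.
XOR each byte with 0x36: 52⊕36=64, 53⊕36=65, 46⊕36=70, 6a⊕36=5c, 6e⊕36=58, 45⊕36=73.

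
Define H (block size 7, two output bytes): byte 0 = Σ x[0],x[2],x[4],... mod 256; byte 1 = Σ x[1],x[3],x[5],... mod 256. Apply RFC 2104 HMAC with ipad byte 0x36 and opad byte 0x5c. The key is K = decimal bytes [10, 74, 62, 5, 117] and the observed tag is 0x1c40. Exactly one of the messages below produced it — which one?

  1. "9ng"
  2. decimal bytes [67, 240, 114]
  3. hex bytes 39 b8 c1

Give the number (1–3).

3

Key decimal bytes [10, 74, 62, 5, 117] = 0a 4a 3e 05 75 is 5 bytes ≤ B = 7; zero-pad to 7 bytes: K' = 0a 4a 3e 05 75 00 00.
K' ⊕ ipad = 3c 7c 08 33 43 36 36; K' ⊕ opad = 56 16 62 59 29 5c 5c.
m1: inner = H(3c 7c 08 33 43 36 36 39 6e 67) = 2b 85; tag = H(56 16 62 59 29 5c 5c 2b 85) = c2f6
m2: inner = H(3c 7c 08 33 43 36 36 43 f0 72) = ad 9a; tag = H(56 16 62 59 29 5c 5c ad 9a) = d778
m3: inner = H(3c 7c 08 33 43 36 36 39 b8 c1) = 75 df; tag = H(56 16 62 59 29 5c 5c 75 df) = 1c40 ← matches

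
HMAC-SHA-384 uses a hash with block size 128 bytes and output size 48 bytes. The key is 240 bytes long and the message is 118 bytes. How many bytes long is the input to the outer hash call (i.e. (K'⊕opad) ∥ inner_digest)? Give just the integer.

Key is 240 > 128 bytes, so it is hashed to 48 bytes then zero-padded to 128: |K'| = 128.
Outer input = (K'⊕opad) ∥ H(inner) → 128 + 48 = 176 bytes.

176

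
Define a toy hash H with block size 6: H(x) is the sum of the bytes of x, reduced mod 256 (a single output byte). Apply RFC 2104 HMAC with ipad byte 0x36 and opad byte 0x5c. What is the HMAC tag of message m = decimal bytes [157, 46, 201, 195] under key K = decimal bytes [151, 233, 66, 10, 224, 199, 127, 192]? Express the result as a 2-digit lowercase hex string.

Key decimal bytes [151, 233, 66, 10, 224, 199, 127, 192] = 97 e9 42 0a e0 c7 7f c0 is 8 bytes > B = 6, so hash it first: H(key) = b2, then zero-pad to 6 bytes: K' = b2 00 00 00 00 00.
K' ⊕ ipad = 84 36 36 36 36 36.  K' ⊕ opad = ee 5c 5c 5c 5c 5c.
Inner input = (K'⊕ipad) ∥ m = 84 36 36 36 36 36 ∥ 9d 2e c9 c3.
Inner hash: sum = 132+54+54+54+54+54+157+46+201+195 = 1001; mod 256 = 233 → e9.
Outer input = (K'⊕opad) ∥ inner = ee 5c 5c 5c 5c 5c ∥ e9.
Outer hash (tag): sum = 238+92+92+92+92+92+233 = 931; mod 256 = 163 → a3.

a3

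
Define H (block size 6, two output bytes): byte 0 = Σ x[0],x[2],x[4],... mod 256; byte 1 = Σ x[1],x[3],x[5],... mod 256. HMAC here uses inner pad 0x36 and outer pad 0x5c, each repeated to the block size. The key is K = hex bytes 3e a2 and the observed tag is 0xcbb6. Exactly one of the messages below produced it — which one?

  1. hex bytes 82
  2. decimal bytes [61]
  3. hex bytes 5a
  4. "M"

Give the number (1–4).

Key hex bytes 3e a2 is 2 bytes ≤ B = 6; zero-pad to 6 bytes: K' = 3e a2 00 00 00 00.
K' ⊕ ipad = 08 94 36 36 36 36; K' ⊕ opad = 62 fe 5c 5c 5c 5c.
m1: inner = H(08 94 36 36 36 36 82) = f6 00; tag = H(62 fe 5c 5c 5c 5c f6 00) = 10b6
m2: inner = H(08 94 36 36 36 36 3d) = b1 00; tag = H(62 fe 5c 5c 5c 5c b1 00) = cbb6 ← matches
m3: inner = H(08 94 36 36 36 36 5a) = ce 00; tag = H(62 fe 5c 5c 5c 5c ce 00) = e8b6
m4: inner = H(08 94 36 36 36 36 4d) = c1 00; tag = H(62 fe 5c 5c 5c 5c c1 00) = dbb6

2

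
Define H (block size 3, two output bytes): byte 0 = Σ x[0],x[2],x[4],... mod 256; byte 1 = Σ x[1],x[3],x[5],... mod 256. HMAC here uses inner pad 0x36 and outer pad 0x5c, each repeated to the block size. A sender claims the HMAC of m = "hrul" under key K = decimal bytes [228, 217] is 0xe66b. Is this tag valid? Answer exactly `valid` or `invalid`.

Key decimal bytes [228, 217] = e4 d9 is 2 bytes ≤ B = 3; zero-pad to 3 bytes: K' = e4 d9 00.
K' ⊕ ipad = d2 ef 36; K' ⊕ opad = b8 85 5c.
Inner hash: even-index sum = 486 mod 256 = 230; odd-index sum = 460 mod 256 = 204 → e6 cc.
Outer hash (recomputed tag): even-index sum = 480 mod 256 = 224; odd-index sum = 363 mod 256 = 107 → e0 6b.
Recomputed tag = e06b; claimed = e66b → mismatch.

invalid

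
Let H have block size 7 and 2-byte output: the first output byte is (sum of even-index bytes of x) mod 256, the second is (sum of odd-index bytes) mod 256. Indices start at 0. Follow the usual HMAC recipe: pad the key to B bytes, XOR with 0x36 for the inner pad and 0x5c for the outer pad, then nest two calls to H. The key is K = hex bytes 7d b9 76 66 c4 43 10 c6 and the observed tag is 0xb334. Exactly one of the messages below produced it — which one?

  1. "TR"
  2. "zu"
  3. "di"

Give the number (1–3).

Key hex bytes 7d b9 76 66 c4 43 10 c6 is 8 bytes > B = 7, so hash it first: H(key) = c7 28, then zero-pad to 7 bytes: K' = c7 28 00 00 00 00 00.
K' ⊕ ipad = f1 1e 36 36 36 36 36; K' ⊕ opad = 9b 74 5c 5c 5c 5c 5c.
m1: inner = H(f1 1e 36 36 36 36 36 54 52) = e5 de; tag = H(9b 74 5c 5c 5c 5c 5c e5 de) = 8d11
m2: inner = H(f1 1e 36 36 36 36 36 7a 75) = 08 04; tag = H(9b 74 5c 5c 5c 5c 5c 08 04) = b334 ← matches
m3: inner = H(f1 1e 36 36 36 36 36 64 69) = fc ee; tag = H(9b 74 5c 5c 5c 5c 5c fc ee) = 9d28

2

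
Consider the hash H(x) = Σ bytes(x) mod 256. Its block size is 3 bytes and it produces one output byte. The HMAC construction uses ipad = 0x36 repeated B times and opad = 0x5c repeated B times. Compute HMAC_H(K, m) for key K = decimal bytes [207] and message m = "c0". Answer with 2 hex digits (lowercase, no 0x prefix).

43

Key decimal bytes [207] = cf is 1 byte ≤ B = 3; zero-pad to 3 bytes: K' = cf 00 00.
K' ⊕ ipad = f9 36 36.  K' ⊕ opad = 93 5c 5c.
Inner input = (K'⊕ipad) ∥ m = f9 36 36 ∥ 63 30.
Inner hash: sum = 249+54+54+99+48 = 504; mod 256 = 248 → f8.
Outer input = (K'⊕opad) ∥ inner = 93 5c 5c ∥ f8.
Outer hash (tag): sum = 147+92+92+248 = 579; mod 256 = 67 → 43.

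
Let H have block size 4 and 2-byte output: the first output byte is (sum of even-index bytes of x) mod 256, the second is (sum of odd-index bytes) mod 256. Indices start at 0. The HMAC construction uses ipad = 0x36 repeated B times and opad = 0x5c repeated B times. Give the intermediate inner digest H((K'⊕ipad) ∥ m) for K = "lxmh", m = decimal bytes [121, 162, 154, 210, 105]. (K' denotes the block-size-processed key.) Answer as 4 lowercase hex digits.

Key "lxmh" = 6c 78 6d 68 is exactly B = 4 bytes: K' = 6c 78 6d 68.
K' ⊕ ipad = 5a 4e 5b 5e.
Inner input = 5a 4e 5b 5e ∥ 79 a2 9a d2 69.
Inner hash: even-index sum = 561 mod 256 = 49; odd-index sum = 544 mod 256 = 32 → 31 20.

3120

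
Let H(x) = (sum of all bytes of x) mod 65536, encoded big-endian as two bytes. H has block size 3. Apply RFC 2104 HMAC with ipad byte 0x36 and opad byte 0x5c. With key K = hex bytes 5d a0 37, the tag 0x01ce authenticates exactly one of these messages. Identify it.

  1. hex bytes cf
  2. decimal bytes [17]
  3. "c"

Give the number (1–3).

Key hex bytes 5d a0 37 is exactly B = 3 bytes: K' = 5d a0 37.
K' ⊕ ipad = 6b 96 01; K' ⊕ opad = 01 fc 6b.
m1: inner = H(6b 96 01 cf) = 01 d1; tag = H(01 fc 6b 01 d1) = 023a
m2: inner = H(6b 96 01 11) = 01 13; tag = H(01 fc 6b 01 13) = 017c
m3: inner = H(6b 96 01 63) = 01 65; tag = H(01 fc 6b 01 65) = 01ce ← matches

3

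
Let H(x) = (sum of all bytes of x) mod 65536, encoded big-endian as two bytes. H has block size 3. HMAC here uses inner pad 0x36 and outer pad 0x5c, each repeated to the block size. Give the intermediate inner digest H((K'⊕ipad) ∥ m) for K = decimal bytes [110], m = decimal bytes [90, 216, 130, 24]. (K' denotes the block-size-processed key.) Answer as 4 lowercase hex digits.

Key decimal bytes [110] = 6e is 1 byte ≤ B = 3; zero-pad to 3 bytes: K' = 6e 00 00.
K' ⊕ ipad = 58 36 36.
Inner input = 58 36 36 ∥ 5a d8 82 18.
Inner hash: sum = 88+54+54+90+216+130+24 = 656 → 02 90.

0290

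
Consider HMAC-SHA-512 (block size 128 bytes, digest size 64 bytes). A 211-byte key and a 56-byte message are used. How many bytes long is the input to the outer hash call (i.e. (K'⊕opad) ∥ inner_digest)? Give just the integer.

192

Key is 211 > 128 bytes, so it is hashed to 64 bytes then zero-padded to 128: |K'| = 128.
Outer input = (K'⊕opad) ∥ H(inner) → 128 + 64 = 192 bytes.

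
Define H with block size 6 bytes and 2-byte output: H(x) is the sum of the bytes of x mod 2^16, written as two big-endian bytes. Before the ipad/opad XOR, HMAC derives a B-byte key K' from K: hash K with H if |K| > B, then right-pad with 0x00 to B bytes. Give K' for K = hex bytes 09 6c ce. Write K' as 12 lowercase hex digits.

096cce000000

Key hex bytes 09 6c ce is 3 bytes ≤ B = 6; zero-pad to 6 bytes: K' = 09 6c ce 00 00 00.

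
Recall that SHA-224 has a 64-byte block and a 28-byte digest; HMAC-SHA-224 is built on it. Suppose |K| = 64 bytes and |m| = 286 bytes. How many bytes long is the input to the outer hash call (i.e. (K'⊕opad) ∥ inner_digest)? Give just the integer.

Key is 64 ≤ 64 bytes, zero-padded: |K'| = 64.
Outer input = (K'⊕opad) ∥ H(inner) → 64 + 28 = 92 bytes.

92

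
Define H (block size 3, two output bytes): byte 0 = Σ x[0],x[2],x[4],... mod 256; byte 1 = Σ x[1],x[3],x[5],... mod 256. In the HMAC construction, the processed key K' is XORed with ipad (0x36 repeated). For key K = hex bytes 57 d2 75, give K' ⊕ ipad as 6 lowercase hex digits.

61e443

Key hex bytes 57 d2 75 is exactly B = 3 bytes: K' = 57 d2 75.
XOR each byte with 0x36: 57⊕36=61, d2⊕36=e4, 75⊕36=43.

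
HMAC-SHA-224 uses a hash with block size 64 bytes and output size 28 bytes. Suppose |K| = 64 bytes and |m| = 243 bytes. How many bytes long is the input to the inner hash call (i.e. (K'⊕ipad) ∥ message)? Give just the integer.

307

Key is 64 ≤ 64 bytes, zero-padded: |K'| = 64.
Inner input = (K'⊕ipad) ∥ m → 64 + 243 = 307 bytes.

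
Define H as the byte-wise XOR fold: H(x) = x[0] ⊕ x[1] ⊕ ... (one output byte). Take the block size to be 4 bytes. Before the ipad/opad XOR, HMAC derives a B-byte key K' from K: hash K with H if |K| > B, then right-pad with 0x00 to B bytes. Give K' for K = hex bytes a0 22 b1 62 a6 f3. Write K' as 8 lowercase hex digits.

|K| = 6 > B = 4, so first hash the key.
H(K): XOR a0⊕22⊕b1⊕62⊕a6⊕f3 = 04.
Zero-pad H(K) = 04 to 4 bytes: K' = 04 00 00 00.

04000000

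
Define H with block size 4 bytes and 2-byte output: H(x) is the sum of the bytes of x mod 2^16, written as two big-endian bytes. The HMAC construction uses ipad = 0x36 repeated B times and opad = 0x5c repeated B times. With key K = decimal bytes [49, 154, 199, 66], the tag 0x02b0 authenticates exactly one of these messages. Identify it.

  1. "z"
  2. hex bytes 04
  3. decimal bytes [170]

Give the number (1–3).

3

Key decimal bytes [49, 154, 199, 66] = 31 9a c7 42 is exactly B = 4 bytes: K' = 31 9a c7 42.
K' ⊕ ipad = 07 ac f1 74; K' ⊕ opad = 6d c6 9b 1e.
m1: inner = H(07 ac f1 74 7a) = 02 92; tag = H(6d c6 9b 1e 02 92) = 0280
m2: inner = H(07 ac f1 74 04) = 02 1c; tag = H(6d c6 9b 1e 02 1c) = 020a
m3: inner = H(07 ac f1 74 aa) = 02 c2; tag = H(6d c6 9b 1e 02 c2) = 02b0 ← matches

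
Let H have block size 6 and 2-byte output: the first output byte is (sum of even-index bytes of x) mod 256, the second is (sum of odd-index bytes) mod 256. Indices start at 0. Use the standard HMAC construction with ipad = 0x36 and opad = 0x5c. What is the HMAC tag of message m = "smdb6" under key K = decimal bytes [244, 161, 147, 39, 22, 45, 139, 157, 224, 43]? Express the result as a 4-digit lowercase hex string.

c35f

Key decimal bytes [244, 161, 147, 39, 22, 45, 139, 157, 224, 43] = f4 a1 93 27 16 2d 8b 9d e0 2b is 10 bytes > B = 6, so hash it first: H(key) = 08 bd, then zero-pad to 6 bytes: K' = 08 bd 00 00 00 00.
K' ⊕ ipad = 3e 8b 36 36 36 36.  K' ⊕ opad = 54 e1 5c 5c 5c 5c.
Inner input = (K'⊕ipad) ∥ m = 3e 8b 36 36 36 36 ∥ 73 6d 64 62 36.
Inner hash: even-index sum = 439 mod 256 = 183; odd-index sum = 454 mod 256 = 198 → b7 c6.
Outer input = (K'⊕opad) ∥ inner = 54 e1 5c 5c 5c 5c ∥ b7 c6.
Outer hash (tag): even-index sum = 451 mod 256 = 195; odd-index sum = 607 mod 256 = 95 → c3 5f.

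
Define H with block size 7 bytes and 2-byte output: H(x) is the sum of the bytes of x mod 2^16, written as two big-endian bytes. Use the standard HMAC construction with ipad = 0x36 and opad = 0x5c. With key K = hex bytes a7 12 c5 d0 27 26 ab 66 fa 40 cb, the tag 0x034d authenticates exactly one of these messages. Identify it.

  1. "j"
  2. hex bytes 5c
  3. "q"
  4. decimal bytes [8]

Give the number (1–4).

Key hex bytes a7 12 c5 d0 27 26 ab 66 fa 40 cb is 11 bytes > B = 7, so hash it first: H(key) = 05 b1, then zero-pad to 7 bytes: K' = 05 b1 00 00 00 00 00.
K' ⊕ ipad = 33 87 36 36 36 36 36; K' ⊕ opad = 59 ed 5c 5c 5c 5c 5c.
m1: inner = H(33 87 36 36 36 36 36 6a) = 02 32; tag = H(59 ed 5c 5c 5c 5c 5c 02 32) = 0346
m2: inner = H(33 87 36 36 36 36 36 5c) = 02 24; tag = H(59 ed 5c 5c 5c 5c 5c 02 24) = 0338
m3: inner = H(33 87 36 36 36 36 36 71) = 02 39; tag = H(59 ed 5c 5c 5c 5c 5c 02 39) = 034d ← matches
m4: inner = H(33 87 36 36 36 36 36 08) = 01 d0; tag = H(59 ed 5c 5c 5c 5c 5c 01 d0) = 03e3

3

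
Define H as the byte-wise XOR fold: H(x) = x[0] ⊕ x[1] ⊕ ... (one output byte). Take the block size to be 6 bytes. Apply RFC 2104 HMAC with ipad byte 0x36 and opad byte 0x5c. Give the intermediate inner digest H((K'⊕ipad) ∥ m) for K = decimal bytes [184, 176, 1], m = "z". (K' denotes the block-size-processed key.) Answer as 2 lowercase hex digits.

Key decimal bytes [184, 176, 1] = b8 b0 01 is 3 bytes ≤ B = 6; zero-pad to 6 bytes: K' = b8 b0 01 00 00 00.
K' ⊕ ipad = 8e 86 37 36 36 36.
Inner input = 8e 86 37 36 36 36 ∥ 7a.
Inner hash: XOR 8e⊕86⊕37⊕36⊕36⊕36⊕7a = 73.

73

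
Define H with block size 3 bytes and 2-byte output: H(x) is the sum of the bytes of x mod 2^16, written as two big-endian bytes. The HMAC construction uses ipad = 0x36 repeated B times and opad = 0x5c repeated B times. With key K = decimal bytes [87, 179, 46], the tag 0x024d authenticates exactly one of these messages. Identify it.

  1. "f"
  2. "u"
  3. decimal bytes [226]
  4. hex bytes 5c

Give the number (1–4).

3

Key decimal bytes [87, 179, 46] = 57 b3 2e is exactly B = 3 bytes: K' = 57 b3 2e.
K' ⊕ ipad = 61 85 18; K' ⊕ opad = 0b ef 72.
m1: inner = H(61 85 18 66) = 01 64; tag = H(0b ef 72 01 64) = 01d1
m2: inner = H(61 85 18 75) = 01 73; tag = H(0b ef 72 01 73) = 01e0
m3: inner = H(61 85 18 e2) = 01 e0; tag = H(0b ef 72 01 e0) = 024d ← matches
m4: inner = H(61 85 18 5c) = 01 5a; tag = H(0b ef 72 01 5a) = 01c7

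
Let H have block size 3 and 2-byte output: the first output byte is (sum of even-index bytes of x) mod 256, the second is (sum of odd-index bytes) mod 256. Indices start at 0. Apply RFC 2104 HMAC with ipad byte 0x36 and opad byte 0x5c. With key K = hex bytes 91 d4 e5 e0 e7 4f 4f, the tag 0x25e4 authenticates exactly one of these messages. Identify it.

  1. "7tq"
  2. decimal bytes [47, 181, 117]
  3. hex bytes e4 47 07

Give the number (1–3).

Key hex bytes 91 d4 e5 e0 e7 4f 4f is 7 bytes > B = 3, so hash it first: H(key) = ac 03, then zero-pad to 3 bytes: K' = ac 03 00.
K' ⊕ ipad = 9a 35 36; K' ⊕ opad = f0 5f 5c.
m1: inner = H(9a 35 36 37 74 71) = 44 dd; tag = H(f0 5f 5c 44 dd) = 29a3
m2: inner = H(9a 35 36 2f b5 75) = 85 d9; tag = H(f0 5f 5c 85 d9) = 25e4 ← matches
m3: inner = H(9a 35 36 e4 47 07) = 17 20; tag = H(f0 5f 5c 17 20) = 6c76

2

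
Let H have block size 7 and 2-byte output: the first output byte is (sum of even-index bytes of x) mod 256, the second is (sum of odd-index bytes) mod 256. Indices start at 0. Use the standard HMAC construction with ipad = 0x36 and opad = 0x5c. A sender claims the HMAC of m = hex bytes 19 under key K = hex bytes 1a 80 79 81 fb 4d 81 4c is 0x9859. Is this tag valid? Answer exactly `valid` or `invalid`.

valid

Key hex bytes 1a 80 79 81 fb 4d 81 4c is 8 bytes > B = 7, so hash it first: H(key) = 0f 9a, then zero-pad to 7 bytes: K' = 0f 9a 00 00 00 00 00.
K' ⊕ ipad = 39 ac 36 36 36 36 36; K' ⊕ opad = 53 c6 5c 5c 5c 5c 5c.
Inner hash: even-index sum = 219 mod 256 = 219; odd-index sum = 305 mod 256 = 49 → db 31.
Outer hash (recomputed tag): even-index sum = 408 mod 256 = 152; odd-index sum = 601 mod 256 = 89 → 98 59.
Recomputed tag = 9859; claimed = 9859 → match.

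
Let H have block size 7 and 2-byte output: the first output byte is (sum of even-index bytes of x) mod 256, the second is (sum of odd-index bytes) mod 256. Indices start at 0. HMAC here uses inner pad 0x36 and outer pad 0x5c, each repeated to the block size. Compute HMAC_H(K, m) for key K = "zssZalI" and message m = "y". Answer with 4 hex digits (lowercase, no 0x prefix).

2bcc

Key "zssZalI" = 7a 73 73 5a 61 6c 49 is exactly B = 7 bytes: K' = 7a 73 73 5a 61 6c 49.
K' ⊕ ipad = 4c 45 45 6c 57 5a 7f.  K' ⊕ opad = 26 2f 2f 06 3d 30 15.
Inner input = (K'⊕ipad) ∥ m = 4c 45 45 6c 57 5a 7f ∥ 79.
Inner hash: even-index sum = 359 mod 256 = 103; odd-index sum = 388 mod 256 = 132 → 67 84.
Outer input = (K'⊕opad) ∥ inner = 26 2f 2f 06 3d 30 15 ∥ 67 84.
Outer hash (tag): even-index sum = 299 mod 256 = 43; odd-index sum = 204 mod 256 = 204 → 2b cc.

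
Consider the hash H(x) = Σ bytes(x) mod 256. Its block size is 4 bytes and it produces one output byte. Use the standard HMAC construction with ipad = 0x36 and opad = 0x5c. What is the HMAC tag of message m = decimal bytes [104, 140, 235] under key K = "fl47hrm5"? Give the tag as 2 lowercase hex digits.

09

Key "fl47hrm5" = 66 6c 34 37 68 72 6d 35 is 8 bytes > B = 4, so hash it first: H(key) = b9, then zero-pad to 4 bytes: K' = b9 00 00 00.
K' ⊕ ipad = 8f 36 36 36.  K' ⊕ opad = e5 5c 5c 5c.
Inner input = (K'⊕ipad) ∥ m = 8f 36 36 36 ∥ 68 8c eb.
Inner hash: sum = 143+54+54+54+104+140+235 = 784; mod 256 = 16 → 10.
Outer input = (K'⊕opad) ∥ inner = e5 5c 5c 5c ∥ 10.
Outer hash (tag): sum = 229+92+92+92+16 = 521; mod 256 = 9 → 09.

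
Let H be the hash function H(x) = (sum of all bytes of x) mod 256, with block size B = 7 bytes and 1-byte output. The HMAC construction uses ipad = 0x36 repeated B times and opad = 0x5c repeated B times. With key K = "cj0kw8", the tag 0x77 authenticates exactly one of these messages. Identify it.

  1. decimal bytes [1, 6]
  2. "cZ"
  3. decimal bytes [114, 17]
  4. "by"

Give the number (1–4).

4

Key "cj0kw8" = 63 6a 30 6b 77 38 is 6 bytes ≤ B = 7; zero-pad to 7 bytes: K' = 63 6a 30 6b 77 38 00.
K' ⊕ ipad = 55 5c 06 5d 41 0e 36; K' ⊕ opad = 3f 36 6c 37 2b 64 5c.
m1: inner = H(55 5c 06 5d 41 0e 36 01 06) = a0; tag = H(3f 36 6c 37 2b 64 5c a0) = a3
m2: inner = H(55 5c 06 5d 41 0e 36 63 5a) = 56; tag = H(3f 36 6c 37 2b 64 5c 56) = 59
m3: inner = H(55 5c 06 5d 41 0e 36 72 11) = 1c; tag = H(3f 36 6c 37 2b 64 5c 1c) = 1f
m4: inner = H(55 5c 06 5d 41 0e 36 62 79) = 74; tag = H(3f 36 6c 37 2b 64 5c 74) = 77 ← matches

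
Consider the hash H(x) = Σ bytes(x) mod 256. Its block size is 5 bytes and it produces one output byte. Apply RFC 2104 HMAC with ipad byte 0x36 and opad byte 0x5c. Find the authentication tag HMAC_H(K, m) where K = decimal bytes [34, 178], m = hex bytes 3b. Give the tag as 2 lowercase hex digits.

Key decimal bytes [34, 178] = 22 b2 is 2 bytes ≤ B = 5; zero-pad to 5 bytes: K' = 22 b2 00 00 00.
K' ⊕ ipad = 14 84 36 36 36.  K' ⊕ opad = 7e ee 5c 5c 5c.
Inner input = (K'⊕ipad) ∥ m = 14 84 36 36 36 ∥ 3b.
Inner hash: sum = 20+132+54+54+54+59 = 373; mod 256 = 117 → 75.
Outer input = (K'⊕opad) ∥ inner = 7e ee 5c 5c 5c ∥ 75.
Outer hash (tag): sum = 126+238+92+92+92+117 = 757; mod 256 = 245 → f5.

f5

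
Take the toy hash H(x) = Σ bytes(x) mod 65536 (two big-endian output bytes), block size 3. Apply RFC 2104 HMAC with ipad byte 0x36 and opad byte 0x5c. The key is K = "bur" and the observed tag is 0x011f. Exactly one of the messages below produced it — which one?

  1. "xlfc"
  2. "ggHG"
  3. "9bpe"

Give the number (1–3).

1

Key "bur" = 62 75 72 is exactly B = 3 bytes: K' = 62 75 72.
K' ⊕ ipad = 54 43 44; K' ⊕ opad = 3e 29 2e.
m1: inner = H(54 43 44 78 6c 66 63) = 02 88; tag = H(3e 29 2e 02 88) = 011f ← matches
m2: inner = H(54 43 44 67 67 48 47) = 02 38; tag = H(3e 29 2e 02 38) = 00cf
m3: inner = H(54 43 44 39 62 70 65) = 02 4b; tag = H(3e 29 2e 02 4b) = 00e2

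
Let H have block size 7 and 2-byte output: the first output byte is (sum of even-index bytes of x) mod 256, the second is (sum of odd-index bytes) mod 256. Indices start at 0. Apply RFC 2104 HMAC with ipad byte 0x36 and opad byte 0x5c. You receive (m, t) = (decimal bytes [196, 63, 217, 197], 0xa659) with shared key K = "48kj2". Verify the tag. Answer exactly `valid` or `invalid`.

invalid

Key "48kj2" = 34 38 6b 6a 32 is 5 bytes ≤ B = 7; zero-pad to 7 bytes: K' = 34 38 6b 6a 32 00 00.
K' ⊕ ipad = 02 0e 5d 5c 04 36 36; K' ⊕ opad = 68 64 37 36 6e 5c 5c.
Inner hash: even-index sum = 413 mod 256 = 157; odd-index sum = 573 mod 256 = 61 → 9d 3d.
Outer hash (recomputed tag): even-index sum = 422 mod 256 = 166; odd-index sum = 403 mod 256 = 147 → a6 93.
Recomputed tag = a693; claimed = a659 → mismatch.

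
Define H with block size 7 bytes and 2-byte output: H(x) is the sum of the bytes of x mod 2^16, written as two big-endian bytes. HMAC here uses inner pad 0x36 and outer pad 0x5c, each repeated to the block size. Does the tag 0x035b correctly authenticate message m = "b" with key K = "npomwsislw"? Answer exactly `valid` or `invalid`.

Key "npomwsislw" = 6e 70 6f 6d 77 73 69 73 6c 77 is 10 bytes > B = 7, so hash it first: H(key) = 04 63, then zero-pad to 7 bytes: K' = 04 63 00 00 00 00 00.
K' ⊕ ipad = 32 55 36 36 36 36 36; K' ⊕ opad = 58 3f 5c 5c 5c 5c 5c.
Inner hash: sum = 50+85+54+54+54+54+54+98 = 503 → 01 f7.
Outer hash (recomputed tag): sum = 88+63+92+92+92+92+92+1+247 = 859 → 03 5b.
Recomputed tag = 035b; claimed = 035b → match.

valid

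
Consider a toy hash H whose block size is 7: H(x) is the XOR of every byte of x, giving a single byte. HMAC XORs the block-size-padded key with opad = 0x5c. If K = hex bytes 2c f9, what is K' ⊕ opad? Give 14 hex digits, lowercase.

Key hex bytes 2c f9 is 2 bytes ≤ B = 7; zero-pad to 7 bytes: K' = 2c f9 00 00 00 00 00.
XOR each byte with 0x5c: 2c⊕5c=70, f9⊕5c=a5, 00⊕5c=5c, 00⊕5c=5c, 00⊕5c=5c, 00⊕5c=5c, 00⊕5c=5c.

70a55c5c5c5c5c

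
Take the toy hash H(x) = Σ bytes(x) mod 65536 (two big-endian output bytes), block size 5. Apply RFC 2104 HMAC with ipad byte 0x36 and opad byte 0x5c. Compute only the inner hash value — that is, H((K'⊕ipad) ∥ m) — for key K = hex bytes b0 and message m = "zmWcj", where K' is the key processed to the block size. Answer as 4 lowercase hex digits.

0369

Key hex bytes b0 is 1 byte ≤ B = 5; zero-pad to 5 bytes: K' = b0 00 00 00 00.
K' ⊕ ipad = 86 36 36 36 36.
Inner input = 86 36 36 36 36 ∥ 7a 6d 57 63 6a.
Inner hash: sum = 134+54+54+54+54+122+109+87+99+106 = 873 → 03 69.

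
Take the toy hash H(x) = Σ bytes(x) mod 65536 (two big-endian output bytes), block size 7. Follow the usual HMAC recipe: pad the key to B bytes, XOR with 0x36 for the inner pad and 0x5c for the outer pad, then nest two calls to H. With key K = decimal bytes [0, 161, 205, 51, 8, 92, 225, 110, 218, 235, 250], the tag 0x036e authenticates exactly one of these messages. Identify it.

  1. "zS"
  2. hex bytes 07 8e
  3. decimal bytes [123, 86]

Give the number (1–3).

Key decimal bytes [0, 161, 205, 51, 8, 92, 225, 110, 218, 235, 250] = 00 a1 cd 33 08 5c e1 6e da eb fa is 11 bytes > B = 7, so hash it first: H(key) = 06 13, then zero-pad to 7 bytes: K' = 06 13 00 00 00 00 00.
K' ⊕ ipad = 30 25 36 36 36 36 36; K' ⊕ opad = 5a 4f 5c 5c 5c 5c 5c.
m1: inner = H(30 25 36 36 36 36 36 7a 53) = 02 30; tag = H(5a 4f 5c 5c 5c 5c 5c 02 30) = 02a7
m2: inner = H(30 25 36 36 36 36 36 07 8e) = 01 f8; tag = H(5a 4f 5c 5c 5c 5c 5c 01 f8) = 036e ← matches
m3: inner = H(30 25 36 36 36 36 36 7b 56) = 02 34; tag = H(5a 4f 5c 5c 5c 5c 5c 02 34) = 02ab

2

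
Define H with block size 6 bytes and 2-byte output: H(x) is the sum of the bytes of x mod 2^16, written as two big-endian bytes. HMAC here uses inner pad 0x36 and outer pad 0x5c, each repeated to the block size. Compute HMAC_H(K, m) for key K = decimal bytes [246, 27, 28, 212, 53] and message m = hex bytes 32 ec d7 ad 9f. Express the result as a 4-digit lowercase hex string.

Key decimal bytes [246, 27, 28, 212, 53] = f6 1b 1c d4 35 is 5 bytes ≤ B = 6; zero-pad to 6 bytes: K' = f6 1b 1c d4 35 00.
K' ⊕ ipad = c0 2d 2a e2 03 36.  K' ⊕ opad = aa 47 40 88 69 5c.
Inner input = (K'⊕ipad) ∥ m = c0 2d 2a e2 03 36 ∥ 32 ec d7 ad 9f.
Inner hash: sum = 192+45+42+226+3+54+50+236+215+173+159 = 1395 → 05 73.
Outer input = (K'⊕opad) ∥ inner = aa 47 40 88 69 5c ∥ 05 73.
Outer hash (tag): sum = 170+71+64+136+105+92+5+115 = 758 → 02 f6.

02f6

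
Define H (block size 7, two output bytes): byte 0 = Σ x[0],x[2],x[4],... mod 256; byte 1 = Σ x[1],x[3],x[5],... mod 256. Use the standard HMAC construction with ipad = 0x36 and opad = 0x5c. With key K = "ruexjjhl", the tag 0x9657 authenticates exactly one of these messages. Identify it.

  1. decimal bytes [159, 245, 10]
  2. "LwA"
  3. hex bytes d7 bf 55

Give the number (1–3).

Key "ruexjjhl" = 72 75 65 78 6a 6a 68 6c is 8 bytes > B = 7, so hash it first: H(key) = a9 c3, then zero-pad to 7 bytes: K' = a9 c3 00 00 00 00 00.
K' ⊕ ipad = 9f f5 36 36 36 36 36; K' ⊕ opad = f5 9f 5c 5c 5c 5c 5c.
m1: inner = H(9f f5 36 36 36 36 36 9f f5 0a) = 36 0a; tag = H(f5 9f 5c 5c 5c 5c 5c 36 0a) = 138d
m2: inner = H(9f f5 36 36 36 36 36 4c 77 41) = b8 ee; tag = H(f5 9f 5c 5c 5c 5c 5c b8 ee) = f70f
m3: inner = H(9f f5 36 36 36 36 36 d7 bf 55) = 00 8d; tag = H(f5 9f 5c 5c 5c 5c 5c 00 8d) = 9657 ← matches

3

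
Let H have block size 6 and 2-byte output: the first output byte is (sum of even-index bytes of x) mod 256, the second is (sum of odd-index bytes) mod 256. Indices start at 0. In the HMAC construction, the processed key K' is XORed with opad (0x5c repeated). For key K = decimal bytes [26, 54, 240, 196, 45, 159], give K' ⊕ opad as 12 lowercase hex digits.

Key decimal bytes [26, 54, 240, 196, 45, 159] = 1a 36 f0 c4 2d 9f is exactly B = 6 bytes: K' = 1a 36 f0 c4 2d 9f.
XOR each byte with 0x5c: 1a⊕5c=46, 36⊕5c=6a, f0⊕5c=ac, c4⊕5c=98, 2d⊕5c=71, 9f⊕5c=c3.

466aac9871c3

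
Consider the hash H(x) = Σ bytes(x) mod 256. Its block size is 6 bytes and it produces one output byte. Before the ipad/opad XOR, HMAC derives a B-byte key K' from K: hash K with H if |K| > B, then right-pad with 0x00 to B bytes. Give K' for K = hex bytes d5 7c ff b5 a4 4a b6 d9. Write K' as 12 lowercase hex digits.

|K| = 8 > B = 6, so first hash the key.
H(K): sum = 213+124+255+181+164+74+182+217 = 1410; mod 256 = 130 → 82.
Zero-pad H(K) = 82 to 6 bytes: K' = 82 00 00 00 00 00.

820000000000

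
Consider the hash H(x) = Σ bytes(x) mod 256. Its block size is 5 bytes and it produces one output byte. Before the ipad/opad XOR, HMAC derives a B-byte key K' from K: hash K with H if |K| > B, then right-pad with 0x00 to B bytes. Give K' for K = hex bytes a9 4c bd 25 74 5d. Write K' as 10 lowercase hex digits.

a800000000

|K| = 6 > B = 5, so first hash the key.
H(K): sum = 169+76+189+37+116+93 = 680; mod 256 = 168 → a8.
Zero-pad H(K) = a8 to 5 bytes: K' = a8 00 00 00 00.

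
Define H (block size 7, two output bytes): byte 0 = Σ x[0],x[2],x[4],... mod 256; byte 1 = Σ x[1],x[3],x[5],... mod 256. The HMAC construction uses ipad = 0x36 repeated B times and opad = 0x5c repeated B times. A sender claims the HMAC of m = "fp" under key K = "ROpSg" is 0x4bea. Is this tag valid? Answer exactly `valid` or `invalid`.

Key "ROpSg" = 52 4f 70 53 67 is 5 bytes ≤ B = 7; zero-pad to 7 bytes: K' = 52 4f 70 53 67 00 00.
K' ⊕ ipad = 64 79 46 65 51 36 36; K' ⊕ opad = 0e 13 2c 0f 3b 5c 5c.
Inner hash: even-index sum = 417 mod 256 = 161; odd-index sum = 378 mod 256 = 122 → a1 7a.
Outer hash (recomputed tag): even-index sum = 331 mod 256 = 75; odd-index sum = 287 mod 256 = 31 → 4b 1f.
Recomputed tag = 4b1f; claimed = 4bea → mismatch.

invalid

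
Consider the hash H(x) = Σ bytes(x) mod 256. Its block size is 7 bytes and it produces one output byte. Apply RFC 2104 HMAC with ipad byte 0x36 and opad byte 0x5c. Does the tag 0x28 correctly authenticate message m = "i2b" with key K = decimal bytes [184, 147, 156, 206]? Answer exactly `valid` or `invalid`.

Key decimal bytes [184, 147, 156, 206] = b8 93 9c ce is 4 bytes ≤ B = 7; zero-pad to 7 bytes: K' = b8 93 9c ce 00 00 00.
K' ⊕ ipad = 8e a5 aa f8 36 36 36; K' ⊕ opad = e4 cf c0 92 5c 5c 5c.
Inner hash: sum = 142+165+170+248+54+54+54+105+50+98 = 1140; mod 256 = 116 → 74.
Outer hash (recomputed tag): sum = 228+207+192+146+92+92+92+116 = 1165; mod 256 = 141 → 8d.
Recomputed tag = 8d; claimed = 28 → mismatch.

invalid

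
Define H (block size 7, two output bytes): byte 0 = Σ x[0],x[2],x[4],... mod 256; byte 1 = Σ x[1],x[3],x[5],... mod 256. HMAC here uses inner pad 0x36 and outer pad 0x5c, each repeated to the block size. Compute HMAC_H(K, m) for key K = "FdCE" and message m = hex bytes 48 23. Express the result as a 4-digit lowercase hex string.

3421

Key "FdCE" = 46 64 43 45 is 4 bytes ≤ B = 7; zero-pad to 7 bytes: K' = 46 64 43 45 00 00 00.
K' ⊕ ipad = 70 52 75 73 36 36 36.  K' ⊕ opad = 1a 38 1f 19 5c 5c 5c.
Inner input = (K'⊕ipad) ∥ m = 70 52 75 73 36 36 36 ∥ 48 23.
Inner hash: even-index sum = 372 mod 256 = 116; odd-index sum = 323 mod 256 = 67 → 74 43.
Outer input = (K'⊕opad) ∥ inner = 1a 38 1f 19 5c 5c 5c ∥ 74 43.
Outer hash (tag): even-index sum = 308 mod 256 = 52; odd-index sum = 289 mod 256 = 33 → 34 21.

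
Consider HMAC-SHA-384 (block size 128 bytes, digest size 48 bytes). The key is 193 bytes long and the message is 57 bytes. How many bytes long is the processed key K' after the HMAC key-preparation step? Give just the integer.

128

Key is 193 > 128 bytes, so it is hashed to 48 bytes then zero-padded to 128: |K'| = 128.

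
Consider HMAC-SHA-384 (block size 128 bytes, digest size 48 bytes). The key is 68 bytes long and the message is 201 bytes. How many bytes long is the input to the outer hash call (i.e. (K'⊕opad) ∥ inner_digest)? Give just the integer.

176

Key is 68 ≤ 128 bytes, zero-padded: |K'| = 128.
Outer input = (K'⊕opad) ∥ H(inner) → 128 + 48 = 176 bytes.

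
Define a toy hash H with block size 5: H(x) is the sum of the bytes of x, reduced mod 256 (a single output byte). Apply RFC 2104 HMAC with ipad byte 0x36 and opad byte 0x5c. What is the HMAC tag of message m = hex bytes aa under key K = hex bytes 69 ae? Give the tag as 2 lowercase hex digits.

Key hex bytes 69 ae is 2 bytes ≤ B = 5; zero-pad to 5 bytes: K' = 69 ae 00 00 00.
K' ⊕ ipad = 5f 98 36 36 36.  K' ⊕ opad = 35 f2 5c 5c 5c.
Inner input = (K'⊕ipad) ∥ m = 5f 98 36 36 36 ∥ aa.
Inner hash: sum = 95+152+54+54+54+170 = 579; mod 256 = 67 → 43.
Outer input = (K'⊕opad) ∥ inner = 35 f2 5c 5c 5c ∥ 43.
Outer hash (tag): sum = 53+242+92+92+92+67 = 638; mod 256 = 126 → 7e.

7e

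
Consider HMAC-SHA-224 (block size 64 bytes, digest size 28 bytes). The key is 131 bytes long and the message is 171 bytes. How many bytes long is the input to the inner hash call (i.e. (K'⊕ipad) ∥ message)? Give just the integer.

Key is 131 > 64 bytes, so it is hashed to 28 bytes then zero-padded to 64: |K'| = 64.
Inner input = (K'⊕ipad) ∥ m → 64 + 171 = 235 bytes.

235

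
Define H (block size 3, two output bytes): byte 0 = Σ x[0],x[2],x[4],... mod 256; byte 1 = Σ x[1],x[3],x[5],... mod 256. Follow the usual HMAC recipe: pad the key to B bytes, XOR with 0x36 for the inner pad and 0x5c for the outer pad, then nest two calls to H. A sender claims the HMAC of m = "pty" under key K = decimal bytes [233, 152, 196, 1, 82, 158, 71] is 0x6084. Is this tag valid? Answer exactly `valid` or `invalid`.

invalid

Key decimal bytes [233, 152, 196, 1, 82, 158, 71] = e9 98 c4 01 52 9e 47 is 7 bytes > B = 3, so hash it first: H(key) = 46 37, then zero-pad to 3 bytes: K' = 46 37 00.
K' ⊕ ipad = 70 01 36; K' ⊕ opad = 1a 6b 5c.
Inner hash: even-index sum = 282 mod 256 = 26; odd-index sum = 234 mod 256 = 234 → 1a ea.
Outer hash (recomputed tag): even-index sum = 352 mod 256 = 96; odd-index sum = 133 mod 256 = 133 → 60 85.
Recomputed tag = 6085; claimed = 6084 → mismatch.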